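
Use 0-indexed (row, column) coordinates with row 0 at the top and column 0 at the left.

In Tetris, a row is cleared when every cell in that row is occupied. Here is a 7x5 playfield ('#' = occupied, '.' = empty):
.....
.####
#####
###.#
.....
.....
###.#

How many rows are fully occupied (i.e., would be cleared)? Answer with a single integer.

Check each row:
  row 0: 5 empty cells -> not full
  row 1: 1 empty cell -> not full
  row 2: 0 empty cells -> FULL (clear)
  row 3: 1 empty cell -> not full
  row 4: 5 empty cells -> not full
  row 5: 5 empty cells -> not full
  row 6: 1 empty cell -> not full
Total rows cleared: 1

Answer: 1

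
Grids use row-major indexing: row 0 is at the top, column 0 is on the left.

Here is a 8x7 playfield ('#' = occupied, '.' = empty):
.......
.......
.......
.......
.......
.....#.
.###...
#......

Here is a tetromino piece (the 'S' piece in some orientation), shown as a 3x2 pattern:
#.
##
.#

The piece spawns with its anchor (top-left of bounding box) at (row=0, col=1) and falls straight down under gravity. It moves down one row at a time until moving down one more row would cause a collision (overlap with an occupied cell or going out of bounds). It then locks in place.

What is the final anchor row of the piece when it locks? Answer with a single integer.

Answer: 3

Derivation:
Spawn at (row=0, col=1). Try each row:
  row 0: fits
  row 1: fits
  row 2: fits
  row 3: fits
  row 4: blocked -> lock at row 3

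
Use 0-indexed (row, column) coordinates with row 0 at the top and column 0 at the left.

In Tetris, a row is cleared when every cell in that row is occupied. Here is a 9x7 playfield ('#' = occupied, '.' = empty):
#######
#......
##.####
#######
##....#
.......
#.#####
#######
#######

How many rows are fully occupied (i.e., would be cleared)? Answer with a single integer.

Answer: 4

Derivation:
Check each row:
  row 0: 0 empty cells -> FULL (clear)
  row 1: 6 empty cells -> not full
  row 2: 1 empty cell -> not full
  row 3: 0 empty cells -> FULL (clear)
  row 4: 4 empty cells -> not full
  row 5: 7 empty cells -> not full
  row 6: 1 empty cell -> not full
  row 7: 0 empty cells -> FULL (clear)
  row 8: 0 empty cells -> FULL (clear)
Total rows cleared: 4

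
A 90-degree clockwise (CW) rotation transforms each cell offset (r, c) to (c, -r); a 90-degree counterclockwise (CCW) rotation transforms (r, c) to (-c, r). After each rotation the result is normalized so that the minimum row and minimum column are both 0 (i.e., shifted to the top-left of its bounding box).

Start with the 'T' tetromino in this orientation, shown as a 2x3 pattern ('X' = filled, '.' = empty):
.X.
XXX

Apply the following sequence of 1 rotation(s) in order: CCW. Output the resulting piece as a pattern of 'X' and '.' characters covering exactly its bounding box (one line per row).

Start:
.X.
XXX
After rotation 1 (CCW):
.X
XX
.X

Answer: .X
XX
.X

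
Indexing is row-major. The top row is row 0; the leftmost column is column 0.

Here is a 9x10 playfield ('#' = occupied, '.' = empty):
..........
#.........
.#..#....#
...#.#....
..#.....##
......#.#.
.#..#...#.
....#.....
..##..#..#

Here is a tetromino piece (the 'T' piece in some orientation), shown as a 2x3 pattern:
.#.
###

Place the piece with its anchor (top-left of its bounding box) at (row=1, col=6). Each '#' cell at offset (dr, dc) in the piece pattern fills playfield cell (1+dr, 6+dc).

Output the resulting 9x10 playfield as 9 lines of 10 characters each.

Answer: ..........
#......#..
.#..#.####
...#.#....
..#.....##
......#.#.
.#..#...#.
....#.....
..##..#..#

Derivation:
Fill (1+0,6+1) = (1,7)
Fill (1+1,6+0) = (2,6)
Fill (1+1,6+1) = (2,7)
Fill (1+1,6+2) = (2,8)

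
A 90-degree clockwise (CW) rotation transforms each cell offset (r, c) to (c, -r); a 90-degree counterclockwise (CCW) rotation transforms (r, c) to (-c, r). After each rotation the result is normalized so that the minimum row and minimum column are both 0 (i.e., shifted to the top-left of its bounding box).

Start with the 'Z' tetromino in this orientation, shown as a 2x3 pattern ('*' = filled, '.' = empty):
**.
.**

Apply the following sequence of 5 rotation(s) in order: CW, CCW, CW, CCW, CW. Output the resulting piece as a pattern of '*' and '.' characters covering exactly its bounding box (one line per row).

Start:
**.
.**
After rotation 1 (CW):
.*
**
*.
After rotation 2 (CCW):
**.
.**
After rotation 3 (CW):
.*
**
*.
After rotation 4 (CCW):
**.
.**
After rotation 5 (CW):
.*
**
*.

Answer: .*
**
*.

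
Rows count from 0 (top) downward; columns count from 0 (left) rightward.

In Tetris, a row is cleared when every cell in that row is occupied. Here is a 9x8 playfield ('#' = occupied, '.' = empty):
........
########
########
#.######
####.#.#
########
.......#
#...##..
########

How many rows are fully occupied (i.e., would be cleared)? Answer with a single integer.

Check each row:
  row 0: 8 empty cells -> not full
  row 1: 0 empty cells -> FULL (clear)
  row 2: 0 empty cells -> FULL (clear)
  row 3: 1 empty cell -> not full
  row 4: 2 empty cells -> not full
  row 5: 0 empty cells -> FULL (clear)
  row 6: 7 empty cells -> not full
  row 7: 5 empty cells -> not full
  row 8: 0 empty cells -> FULL (clear)
Total rows cleared: 4

Answer: 4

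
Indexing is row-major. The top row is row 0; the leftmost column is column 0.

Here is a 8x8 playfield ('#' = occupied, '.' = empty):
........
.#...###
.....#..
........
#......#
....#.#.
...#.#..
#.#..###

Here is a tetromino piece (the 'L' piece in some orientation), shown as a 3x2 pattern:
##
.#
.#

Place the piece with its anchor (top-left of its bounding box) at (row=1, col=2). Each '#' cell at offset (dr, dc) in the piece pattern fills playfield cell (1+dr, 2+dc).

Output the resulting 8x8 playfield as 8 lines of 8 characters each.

Answer: ........
.###.###
...#.#..
...#....
#......#
....#.#.
...#.#..
#.#..###

Derivation:
Fill (1+0,2+0) = (1,2)
Fill (1+0,2+1) = (1,3)
Fill (1+1,2+1) = (2,3)
Fill (1+2,2+1) = (3,3)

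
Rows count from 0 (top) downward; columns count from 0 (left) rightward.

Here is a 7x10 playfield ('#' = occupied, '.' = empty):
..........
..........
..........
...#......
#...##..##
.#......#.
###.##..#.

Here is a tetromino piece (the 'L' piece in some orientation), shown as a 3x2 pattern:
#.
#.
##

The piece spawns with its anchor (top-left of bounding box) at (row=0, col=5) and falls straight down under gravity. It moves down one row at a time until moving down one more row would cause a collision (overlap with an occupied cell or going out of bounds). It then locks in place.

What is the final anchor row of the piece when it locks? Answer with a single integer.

Answer: 1

Derivation:
Spawn at (row=0, col=5). Try each row:
  row 0: fits
  row 1: fits
  row 2: blocked -> lock at row 1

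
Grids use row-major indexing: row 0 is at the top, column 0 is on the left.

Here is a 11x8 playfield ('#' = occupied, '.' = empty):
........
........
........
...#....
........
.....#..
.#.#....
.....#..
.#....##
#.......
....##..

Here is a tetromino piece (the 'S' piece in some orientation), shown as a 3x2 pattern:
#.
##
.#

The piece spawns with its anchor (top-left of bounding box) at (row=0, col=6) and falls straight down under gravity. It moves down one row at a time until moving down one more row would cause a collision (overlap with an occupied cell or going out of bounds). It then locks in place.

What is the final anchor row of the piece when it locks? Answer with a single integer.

Spawn at (row=0, col=6). Try each row:
  row 0: fits
  row 1: fits
  row 2: fits
  row 3: fits
  row 4: fits
  row 5: fits
  row 6: blocked -> lock at row 5

Answer: 5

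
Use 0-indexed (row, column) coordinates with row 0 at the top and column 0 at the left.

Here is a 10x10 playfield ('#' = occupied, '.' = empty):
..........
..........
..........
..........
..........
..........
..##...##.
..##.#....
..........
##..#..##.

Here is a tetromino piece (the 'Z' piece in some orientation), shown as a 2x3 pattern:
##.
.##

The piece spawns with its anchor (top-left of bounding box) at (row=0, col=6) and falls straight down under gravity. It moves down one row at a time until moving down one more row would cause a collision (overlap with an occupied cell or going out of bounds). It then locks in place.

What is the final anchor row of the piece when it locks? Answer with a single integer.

Answer: 4

Derivation:
Spawn at (row=0, col=6). Try each row:
  row 0: fits
  row 1: fits
  row 2: fits
  row 3: fits
  row 4: fits
  row 5: blocked -> lock at row 4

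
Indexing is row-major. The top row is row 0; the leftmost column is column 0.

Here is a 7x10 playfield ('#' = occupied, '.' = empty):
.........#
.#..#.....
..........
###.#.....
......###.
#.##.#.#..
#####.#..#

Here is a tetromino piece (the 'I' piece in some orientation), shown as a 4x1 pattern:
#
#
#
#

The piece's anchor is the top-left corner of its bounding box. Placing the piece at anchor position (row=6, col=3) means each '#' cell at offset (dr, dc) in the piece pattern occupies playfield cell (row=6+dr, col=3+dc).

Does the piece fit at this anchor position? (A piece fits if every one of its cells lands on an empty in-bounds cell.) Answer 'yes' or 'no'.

Answer: no

Derivation:
Check each piece cell at anchor (6, 3):
  offset (0,0) -> (6,3): occupied ('#') -> FAIL
  offset (1,0) -> (7,3): out of bounds -> FAIL
  offset (2,0) -> (8,3): out of bounds -> FAIL
  offset (3,0) -> (9,3): out of bounds -> FAIL
All cells valid: no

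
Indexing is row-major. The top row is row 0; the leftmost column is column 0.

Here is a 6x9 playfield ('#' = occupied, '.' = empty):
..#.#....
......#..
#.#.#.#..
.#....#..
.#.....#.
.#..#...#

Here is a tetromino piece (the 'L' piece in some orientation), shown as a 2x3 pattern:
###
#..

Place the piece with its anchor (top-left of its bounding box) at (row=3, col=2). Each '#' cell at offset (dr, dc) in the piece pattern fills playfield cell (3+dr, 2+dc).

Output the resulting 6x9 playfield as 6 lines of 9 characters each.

Answer: ..#.#....
......#..
#.#.#.#..
.####.#..
.##....#.
.#..#...#

Derivation:
Fill (3+0,2+0) = (3,2)
Fill (3+0,2+1) = (3,3)
Fill (3+0,2+2) = (3,4)
Fill (3+1,2+0) = (4,2)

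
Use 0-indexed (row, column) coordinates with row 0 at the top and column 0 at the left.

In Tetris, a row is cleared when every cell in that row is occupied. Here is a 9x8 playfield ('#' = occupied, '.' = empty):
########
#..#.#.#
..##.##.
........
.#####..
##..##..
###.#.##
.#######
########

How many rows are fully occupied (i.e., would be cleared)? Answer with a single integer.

Check each row:
  row 0: 0 empty cells -> FULL (clear)
  row 1: 4 empty cells -> not full
  row 2: 4 empty cells -> not full
  row 3: 8 empty cells -> not full
  row 4: 3 empty cells -> not full
  row 5: 4 empty cells -> not full
  row 6: 2 empty cells -> not full
  row 7: 1 empty cell -> not full
  row 8: 0 empty cells -> FULL (clear)
Total rows cleared: 2

Answer: 2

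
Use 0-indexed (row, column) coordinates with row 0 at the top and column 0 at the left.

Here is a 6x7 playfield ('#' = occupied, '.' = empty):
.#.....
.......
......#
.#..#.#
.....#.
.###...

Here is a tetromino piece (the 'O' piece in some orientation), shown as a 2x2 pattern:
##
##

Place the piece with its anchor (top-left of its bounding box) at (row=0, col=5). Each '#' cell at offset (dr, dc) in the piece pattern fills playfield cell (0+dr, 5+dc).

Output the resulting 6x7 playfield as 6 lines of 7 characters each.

Fill (0+0,5+0) = (0,5)
Fill (0+0,5+1) = (0,6)
Fill (0+1,5+0) = (1,5)
Fill (0+1,5+1) = (1,6)

Answer: .#...##
.....##
......#
.#..#.#
.....#.
.###...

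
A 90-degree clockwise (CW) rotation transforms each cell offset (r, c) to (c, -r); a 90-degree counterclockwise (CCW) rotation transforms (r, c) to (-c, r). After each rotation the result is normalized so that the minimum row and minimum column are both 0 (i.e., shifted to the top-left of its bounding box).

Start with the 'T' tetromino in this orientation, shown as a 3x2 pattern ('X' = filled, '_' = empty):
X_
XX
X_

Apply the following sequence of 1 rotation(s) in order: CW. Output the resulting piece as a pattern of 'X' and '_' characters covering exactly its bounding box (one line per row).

Start:
X_
XX
X_
After rotation 1 (CW):
XXX
_X_

Answer: XXX
_X_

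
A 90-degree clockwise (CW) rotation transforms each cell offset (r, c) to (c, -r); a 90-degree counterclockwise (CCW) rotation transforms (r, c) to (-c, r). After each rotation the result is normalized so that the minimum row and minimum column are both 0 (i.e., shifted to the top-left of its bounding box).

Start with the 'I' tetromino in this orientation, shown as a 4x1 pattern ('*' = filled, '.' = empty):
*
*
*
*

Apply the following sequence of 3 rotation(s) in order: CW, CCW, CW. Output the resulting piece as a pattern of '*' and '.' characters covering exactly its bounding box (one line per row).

Answer: ****

Derivation:
Start:
*
*
*
*
After rotation 1 (CW):
****
After rotation 2 (CCW):
*
*
*
*
After rotation 3 (CW):
****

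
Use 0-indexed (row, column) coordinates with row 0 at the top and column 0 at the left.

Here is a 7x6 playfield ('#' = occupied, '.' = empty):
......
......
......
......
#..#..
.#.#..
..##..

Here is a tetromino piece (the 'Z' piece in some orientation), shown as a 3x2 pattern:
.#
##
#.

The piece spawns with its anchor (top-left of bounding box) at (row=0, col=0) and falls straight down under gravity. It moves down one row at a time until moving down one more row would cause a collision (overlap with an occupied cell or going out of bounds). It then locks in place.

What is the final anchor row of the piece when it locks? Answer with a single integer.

Spawn at (row=0, col=0). Try each row:
  row 0: fits
  row 1: fits
  row 2: blocked -> lock at row 1

Answer: 1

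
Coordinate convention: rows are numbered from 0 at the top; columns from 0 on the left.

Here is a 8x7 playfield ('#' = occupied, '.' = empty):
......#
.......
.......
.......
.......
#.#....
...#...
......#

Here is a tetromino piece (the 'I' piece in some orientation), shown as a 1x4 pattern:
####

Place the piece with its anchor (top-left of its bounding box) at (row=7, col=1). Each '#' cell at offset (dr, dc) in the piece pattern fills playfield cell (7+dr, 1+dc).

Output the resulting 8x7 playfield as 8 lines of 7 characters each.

Fill (7+0,1+0) = (7,1)
Fill (7+0,1+1) = (7,2)
Fill (7+0,1+2) = (7,3)
Fill (7+0,1+3) = (7,4)

Answer: ......#
.......
.......
.......
.......
#.#....
...#...
.####.#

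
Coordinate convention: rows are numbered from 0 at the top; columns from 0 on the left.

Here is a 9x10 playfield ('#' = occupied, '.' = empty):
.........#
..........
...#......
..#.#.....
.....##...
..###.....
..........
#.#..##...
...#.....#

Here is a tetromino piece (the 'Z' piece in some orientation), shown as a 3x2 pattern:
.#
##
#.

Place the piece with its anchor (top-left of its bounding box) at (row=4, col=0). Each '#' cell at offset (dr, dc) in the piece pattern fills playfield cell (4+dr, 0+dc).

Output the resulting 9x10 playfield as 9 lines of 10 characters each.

Answer: .........#
..........
...#......
..#.#.....
.#...##...
#####.....
#.........
#.#..##...
...#.....#

Derivation:
Fill (4+0,0+1) = (4,1)
Fill (4+1,0+0) = (5,0)
Fill (4+1,0+1) = (5,1)
Fill (4+2,0+0) = (6,0)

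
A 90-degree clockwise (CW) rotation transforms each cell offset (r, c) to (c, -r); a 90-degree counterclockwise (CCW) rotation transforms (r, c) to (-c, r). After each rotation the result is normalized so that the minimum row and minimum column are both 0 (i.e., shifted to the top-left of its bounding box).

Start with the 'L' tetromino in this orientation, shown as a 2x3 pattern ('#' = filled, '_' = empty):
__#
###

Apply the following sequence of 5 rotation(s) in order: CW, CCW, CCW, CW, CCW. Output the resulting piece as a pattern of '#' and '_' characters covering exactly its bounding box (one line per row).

Start:
__#
###
After rotation 1 (CW):
#_
#_
##
After rotation 2 (CCW):
__#
###
After rotation 3 (CCW):
##
_#
_#
After rotation 4 (CW):
__#
###
After rotation 5 (CCW):
##
_#
_#

Answer: ##
_#
_#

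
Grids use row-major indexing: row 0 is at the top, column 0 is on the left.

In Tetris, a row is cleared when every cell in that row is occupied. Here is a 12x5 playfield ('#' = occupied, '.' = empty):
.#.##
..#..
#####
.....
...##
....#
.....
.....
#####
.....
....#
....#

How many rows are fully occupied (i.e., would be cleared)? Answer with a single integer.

Check each row:
  row 0: 2 empty cells -> not full
  row 1: 4 empty cells -> not full
  row 2: 0 empty cells -> FULL (clear)
  row 3: 5 empty cells -> not full
  row 4: 3 empty cells -> not full
  row 5: 4 empty cells -> not full
  row 6: 5 empty cells -> not full
  row 7: 5 empty cells -> not full
  row 8: 0 empty cells -> FULL (clear)
  row 9: 5 empty cells -> not full
  row 10: 4 empty cells -> not full
  row 11: 4 empty cells -> not full
Total rows cleared: 2

Answer: 2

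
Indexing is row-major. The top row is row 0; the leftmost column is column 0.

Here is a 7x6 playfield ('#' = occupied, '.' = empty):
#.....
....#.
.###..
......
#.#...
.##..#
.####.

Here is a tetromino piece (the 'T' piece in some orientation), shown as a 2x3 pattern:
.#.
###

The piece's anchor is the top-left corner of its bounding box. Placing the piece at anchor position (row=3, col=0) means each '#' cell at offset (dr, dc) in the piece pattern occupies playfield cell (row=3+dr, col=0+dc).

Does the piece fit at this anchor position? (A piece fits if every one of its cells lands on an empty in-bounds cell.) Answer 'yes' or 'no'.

Check each piece cell at anchor (3, 0):
  offset (0,1) -> (3,1): empty -> OK
  offset (1,0) -> (4,0): occupied ('#') -> FAIL
  offset (1,1) -> (4,1): empty -> OK
  offset (1,2) -> (4,2): occupied ('#') -> FAIL
All cells valid: no

Answer: no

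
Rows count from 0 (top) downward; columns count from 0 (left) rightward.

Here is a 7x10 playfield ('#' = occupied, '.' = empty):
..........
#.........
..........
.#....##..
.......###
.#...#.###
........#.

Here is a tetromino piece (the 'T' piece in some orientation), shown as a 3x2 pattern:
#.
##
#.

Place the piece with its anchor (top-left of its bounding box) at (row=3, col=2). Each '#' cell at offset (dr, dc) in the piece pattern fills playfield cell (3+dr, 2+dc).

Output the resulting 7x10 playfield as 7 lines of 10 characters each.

Fill (3+0,2+0) = (3,2)
Fill (3+1,2+0) = (4,2)
Fill (3+1,2+1) = (4,3)
Fill (3+2,2+0) = (5,2)

Answer: ..........
#.........
..........
.##...##..
..##...###
.##..#.###
........#.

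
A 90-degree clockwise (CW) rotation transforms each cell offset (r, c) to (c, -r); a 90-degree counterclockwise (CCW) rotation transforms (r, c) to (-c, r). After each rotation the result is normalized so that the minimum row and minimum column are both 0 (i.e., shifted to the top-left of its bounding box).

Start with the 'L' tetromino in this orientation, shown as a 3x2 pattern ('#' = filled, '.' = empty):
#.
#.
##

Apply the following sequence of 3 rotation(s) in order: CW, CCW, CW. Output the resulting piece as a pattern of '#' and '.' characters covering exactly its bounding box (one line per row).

Start:
#.
#.
##
After rotation 1 (CW):
###
#..
After rotation 2 (CCW):
#.
#.
##
After rotation 3 (CW):
###
#..

Answer: ###
#..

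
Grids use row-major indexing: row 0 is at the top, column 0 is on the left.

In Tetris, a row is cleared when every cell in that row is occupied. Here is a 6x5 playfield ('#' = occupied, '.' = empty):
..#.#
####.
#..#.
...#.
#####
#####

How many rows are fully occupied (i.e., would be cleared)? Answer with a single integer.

Answer: 2

Derivation:
Check each row:
  row 0: 3 empty cells -> not full
  row 1: 1 empty cell -> not full
  row 2: 3 empty cells -> not full
  row 3: 4 empty cells -> not full
  row 4: 0 empty cells -> FULL (clear)
  row 5: 0 empty cells -> FULL (clear)
Total rows cleared: 2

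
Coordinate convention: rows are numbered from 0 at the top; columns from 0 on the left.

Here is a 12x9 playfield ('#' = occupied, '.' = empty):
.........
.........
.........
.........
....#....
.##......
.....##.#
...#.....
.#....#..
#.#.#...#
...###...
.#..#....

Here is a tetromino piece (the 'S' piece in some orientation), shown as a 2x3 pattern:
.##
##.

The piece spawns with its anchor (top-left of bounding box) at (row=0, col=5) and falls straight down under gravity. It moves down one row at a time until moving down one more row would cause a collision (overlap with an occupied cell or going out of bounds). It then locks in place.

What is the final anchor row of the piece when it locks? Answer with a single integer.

Answer: 4

Derivation:
Spawn at (row=0, col=5). Try each row:
  row 0: fits
  row 1: fits
  row 2: fits
  row 3: fits
  row 4: fits
  row 5: blocked -> lock at row 4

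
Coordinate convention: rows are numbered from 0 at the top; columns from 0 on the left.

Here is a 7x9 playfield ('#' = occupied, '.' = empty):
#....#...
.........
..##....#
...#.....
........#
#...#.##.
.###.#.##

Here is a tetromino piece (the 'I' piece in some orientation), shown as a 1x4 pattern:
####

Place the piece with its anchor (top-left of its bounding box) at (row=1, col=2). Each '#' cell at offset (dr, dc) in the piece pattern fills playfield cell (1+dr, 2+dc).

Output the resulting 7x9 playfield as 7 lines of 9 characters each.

Fill (1+0,2+0) = (1,2)
Fill (1+0,2+1) = (1,3)
Fill (1+0,2+2) = (1,4)
Fill (1+0,2+3) = (1,5)

Answer: #....#...
..####...
..##....#
...#.....
........#
#...#.##.
.###.#.##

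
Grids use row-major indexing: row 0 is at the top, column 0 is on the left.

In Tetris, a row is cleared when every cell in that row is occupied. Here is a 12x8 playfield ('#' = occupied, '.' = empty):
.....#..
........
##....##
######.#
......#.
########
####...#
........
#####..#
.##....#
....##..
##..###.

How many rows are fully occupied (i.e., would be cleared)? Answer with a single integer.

Answer: 1

Derivation:
Check each row:
  row 0: 7 empty cells -> not full
  row 1: 8 empty cells -> not full
  row 2: 4 empty cells -> not full
  row 3: 1 empty cell -> not full
  row 4: 7 empty cells -> not full
  row 5: 0 empty cells -> FULL (clear)
  row 6: 3 empty cells -> not full
  row 7: 8 empty cells -> not full
  row 8: 2 empty cells -> not full
  row 9: 5 empty cells -> not full
  row 10: 6 empty cells -> not full
  row 11: 3 empty cells -> not full
Total rows cleared: 1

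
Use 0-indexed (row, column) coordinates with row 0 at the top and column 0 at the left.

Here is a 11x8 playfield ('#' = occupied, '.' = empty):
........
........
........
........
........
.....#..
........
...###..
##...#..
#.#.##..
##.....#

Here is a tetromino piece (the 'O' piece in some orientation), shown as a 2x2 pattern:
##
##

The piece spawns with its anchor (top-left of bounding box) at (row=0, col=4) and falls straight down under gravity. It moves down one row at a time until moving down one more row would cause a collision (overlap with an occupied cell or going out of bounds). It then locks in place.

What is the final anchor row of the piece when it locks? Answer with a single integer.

Answer: 3

Derivation:
Spawn at (row=0, col=4). Try each row:
  row 0: fits
  row 1: fits
  row 2: fits
  row 3: fits
  row 4: blocked -> lock at row 3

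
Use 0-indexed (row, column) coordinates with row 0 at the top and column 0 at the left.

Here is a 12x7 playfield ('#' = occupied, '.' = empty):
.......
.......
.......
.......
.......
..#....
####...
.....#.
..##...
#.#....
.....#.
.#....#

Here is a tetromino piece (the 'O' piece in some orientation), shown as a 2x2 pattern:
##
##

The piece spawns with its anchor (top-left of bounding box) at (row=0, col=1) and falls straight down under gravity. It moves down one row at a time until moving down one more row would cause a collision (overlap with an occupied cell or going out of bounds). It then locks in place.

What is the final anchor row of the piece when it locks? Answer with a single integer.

Answer: 3

Derivation:
Spawn at (row=0, col=1). Try each row:
  row 0: fits
  row 1: fits
  row 2: fits
  row 3: fits
  row 4: blocked -> lock at row 3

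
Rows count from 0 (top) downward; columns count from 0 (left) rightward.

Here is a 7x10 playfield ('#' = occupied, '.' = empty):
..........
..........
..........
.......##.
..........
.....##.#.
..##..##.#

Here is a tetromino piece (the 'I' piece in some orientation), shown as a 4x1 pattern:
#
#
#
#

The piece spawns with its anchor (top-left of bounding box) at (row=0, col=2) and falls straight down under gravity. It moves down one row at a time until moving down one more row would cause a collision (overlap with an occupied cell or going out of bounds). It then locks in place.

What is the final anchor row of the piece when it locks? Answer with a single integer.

Spawn at (row=0, col=2). Try each row:
  row 0: fits
  row 1: fits
  row 2: fits
  row 3: blocked -> lock at row 2

Answer: 2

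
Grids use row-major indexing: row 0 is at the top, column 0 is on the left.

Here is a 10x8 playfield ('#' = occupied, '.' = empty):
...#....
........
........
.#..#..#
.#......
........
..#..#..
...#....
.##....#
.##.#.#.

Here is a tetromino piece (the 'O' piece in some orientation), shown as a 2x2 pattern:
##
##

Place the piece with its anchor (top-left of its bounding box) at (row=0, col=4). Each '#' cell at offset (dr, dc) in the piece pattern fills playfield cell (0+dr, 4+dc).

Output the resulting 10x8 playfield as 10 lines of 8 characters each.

Fill (0+0,4+0) = (0,4)
Fill (0+0,4+1) = (0,5)
Fill (0+1,4+0) = (1,4)
Fill (0+1,4+1) = (1,5)

Answer: ...###..
....##..
........
.#..#..#
.#......
........
..#..#..
...#....
.##....#
.##.#.#.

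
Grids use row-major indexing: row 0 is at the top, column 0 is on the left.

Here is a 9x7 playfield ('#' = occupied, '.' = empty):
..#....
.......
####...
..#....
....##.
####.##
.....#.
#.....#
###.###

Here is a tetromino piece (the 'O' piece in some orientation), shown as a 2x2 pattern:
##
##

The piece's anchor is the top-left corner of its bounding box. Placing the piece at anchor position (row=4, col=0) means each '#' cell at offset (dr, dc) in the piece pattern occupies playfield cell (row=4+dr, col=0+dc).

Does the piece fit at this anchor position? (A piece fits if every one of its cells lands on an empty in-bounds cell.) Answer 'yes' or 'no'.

Check each piece cell at anchor (4, 0):
  offset (0,0) -> (4,0): empty -> OK
  offset (0,1) -> (4,1): empty -> OK
  offset (1,0) -> (5,0): occupied ('#') -> FAIL
  offset (1,1) -> (5,1): occupied ('#') -> FAIL
All cells valid: no

Answer: no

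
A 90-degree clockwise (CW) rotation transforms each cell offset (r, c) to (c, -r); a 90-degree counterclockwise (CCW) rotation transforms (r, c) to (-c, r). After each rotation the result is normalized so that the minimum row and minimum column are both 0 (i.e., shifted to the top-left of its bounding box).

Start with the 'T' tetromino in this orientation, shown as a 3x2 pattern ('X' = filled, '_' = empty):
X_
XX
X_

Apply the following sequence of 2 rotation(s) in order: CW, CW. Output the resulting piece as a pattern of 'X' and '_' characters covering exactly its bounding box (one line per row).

Start:
X_
XX
X_
After rotation 1 (CW):
XXX
_X_
After rotation 2 (CW):
_X
XX
_X

Answer: _X
XX
_X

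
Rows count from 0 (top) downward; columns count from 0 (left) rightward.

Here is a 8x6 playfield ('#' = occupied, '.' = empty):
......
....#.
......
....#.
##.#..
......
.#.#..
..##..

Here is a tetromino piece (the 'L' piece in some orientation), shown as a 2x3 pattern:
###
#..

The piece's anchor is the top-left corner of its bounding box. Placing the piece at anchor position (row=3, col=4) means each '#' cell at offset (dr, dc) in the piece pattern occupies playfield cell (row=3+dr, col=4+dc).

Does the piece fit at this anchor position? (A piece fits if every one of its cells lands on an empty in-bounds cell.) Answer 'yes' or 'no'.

Check each piece cell at anchor (3, 4):
  offset (0,0) -> (3,4): occupied ('#') -> FAIL
  offset (0,1) -> (3,5): empty -> OK
  offset (0,2) -> (3,6): out of bounds -> FAIL
  offset (1,0) -> (4,4): empty -> OK
All cells valid: no

Answer: no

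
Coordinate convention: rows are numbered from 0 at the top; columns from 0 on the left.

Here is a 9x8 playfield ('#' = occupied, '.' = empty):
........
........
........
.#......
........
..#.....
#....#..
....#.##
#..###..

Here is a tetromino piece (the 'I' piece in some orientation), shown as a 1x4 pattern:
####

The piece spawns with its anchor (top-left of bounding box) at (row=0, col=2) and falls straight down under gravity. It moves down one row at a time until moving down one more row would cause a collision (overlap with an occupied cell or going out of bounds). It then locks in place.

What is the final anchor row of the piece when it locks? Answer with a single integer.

Answer: 4

Derivation:
Spawn at (row=0, col=2). Try each row:
  row 0: fits
  row 1: fits
  row 2: fits
  row 3: fits
  row 4: fits
  row 5: blocked -> lock at row 4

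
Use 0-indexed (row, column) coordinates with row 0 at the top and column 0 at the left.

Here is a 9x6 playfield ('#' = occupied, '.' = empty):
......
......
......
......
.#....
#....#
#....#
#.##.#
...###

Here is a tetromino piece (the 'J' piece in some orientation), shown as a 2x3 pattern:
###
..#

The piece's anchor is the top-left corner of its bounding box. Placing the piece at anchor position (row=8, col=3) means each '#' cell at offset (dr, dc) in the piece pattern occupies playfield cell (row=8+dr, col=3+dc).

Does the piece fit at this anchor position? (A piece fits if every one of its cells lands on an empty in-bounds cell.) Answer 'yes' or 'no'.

Check each piece cell at anchor (8, 3):
  offset (0,0) -> (8,3): occupied ('#') -> FAIL
  offset (0,1) -> (8,4): occupied ('#') -> FAIL
  offset (0,2) -> (8,5): occupied ('#') -> FAIL
  offset (1,2) -> (9,5): out of bounds -> FAIL
All cells valid: no

Answer: no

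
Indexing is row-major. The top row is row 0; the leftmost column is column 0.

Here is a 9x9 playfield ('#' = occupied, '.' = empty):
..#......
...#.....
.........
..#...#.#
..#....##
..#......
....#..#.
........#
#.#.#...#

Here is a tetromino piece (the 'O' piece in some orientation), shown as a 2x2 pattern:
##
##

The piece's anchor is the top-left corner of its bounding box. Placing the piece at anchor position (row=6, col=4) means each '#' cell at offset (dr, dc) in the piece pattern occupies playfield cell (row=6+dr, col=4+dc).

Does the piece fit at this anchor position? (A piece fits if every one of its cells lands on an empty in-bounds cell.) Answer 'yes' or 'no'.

Answer: no

Derivation:
Check each piece cell at anchor (6, 4):
  offset (0,0) -> (6,4): occupied ('#') -> FAIL
  offset (0,1) -> (6,5): empty -> OK
  offset (1,0) -> (7,4): empty -> OK
  offset (1,1) -> (7,5): empty -> OK
All cells valid: no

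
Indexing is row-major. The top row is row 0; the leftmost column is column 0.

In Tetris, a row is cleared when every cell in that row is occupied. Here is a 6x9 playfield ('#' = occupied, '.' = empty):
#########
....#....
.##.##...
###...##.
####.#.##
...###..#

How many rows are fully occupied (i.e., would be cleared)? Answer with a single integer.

Answer: 1

Derivation:
Check each row:
  row 0: 0 empty cells -> FULL (clear)
  row 1: 8 empty cells -> not full
  row 2: 5 empty cells -> not full
  row 3: 4 empty cells -> not full
  row 4: 2 empty cells -> not full
  row 5: 5 empty cells -> not full
Total rows cleared: 1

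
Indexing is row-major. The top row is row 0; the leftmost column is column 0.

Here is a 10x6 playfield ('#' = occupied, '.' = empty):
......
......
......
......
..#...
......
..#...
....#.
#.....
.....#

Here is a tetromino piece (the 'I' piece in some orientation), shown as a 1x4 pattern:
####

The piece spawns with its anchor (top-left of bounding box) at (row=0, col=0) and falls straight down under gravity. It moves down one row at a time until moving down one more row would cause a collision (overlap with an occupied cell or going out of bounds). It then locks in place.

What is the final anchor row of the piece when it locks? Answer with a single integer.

Answer: 3

Derivation:
Spawn at (row=0, col=0). Try each row:
  row 0: fits
  row 1: fits
  row 2: fits
  row 3: fits
  row 4: blocked -> lock at row 3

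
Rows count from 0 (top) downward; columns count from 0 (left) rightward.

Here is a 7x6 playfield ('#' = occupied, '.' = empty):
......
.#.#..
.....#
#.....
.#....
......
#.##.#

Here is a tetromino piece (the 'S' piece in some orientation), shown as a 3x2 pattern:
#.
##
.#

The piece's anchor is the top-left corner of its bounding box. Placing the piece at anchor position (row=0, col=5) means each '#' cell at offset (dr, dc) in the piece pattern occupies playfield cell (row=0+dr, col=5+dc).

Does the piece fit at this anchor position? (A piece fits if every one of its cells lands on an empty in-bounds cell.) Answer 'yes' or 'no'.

Check each piece cell at anchor (0, 5):
  offset (0,0) -> (0,5): empty -> OK
  offset (1,0) -> (1,5): empty -> OK
  offset (1,1) -> (1,6): out of bounds -> FAIL
  offset (2,1) -> (2,6): out of bounds -> FAIL
All cells valid: no

Answer: no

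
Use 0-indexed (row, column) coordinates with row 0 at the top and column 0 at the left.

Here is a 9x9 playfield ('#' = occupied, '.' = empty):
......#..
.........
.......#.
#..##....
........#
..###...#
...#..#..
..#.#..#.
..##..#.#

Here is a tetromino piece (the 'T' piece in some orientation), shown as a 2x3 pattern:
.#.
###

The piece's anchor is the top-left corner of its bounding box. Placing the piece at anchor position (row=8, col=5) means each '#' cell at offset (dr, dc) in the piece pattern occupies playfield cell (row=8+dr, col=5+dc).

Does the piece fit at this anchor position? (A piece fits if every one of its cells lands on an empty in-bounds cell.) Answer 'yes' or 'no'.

Answer: no

Derivation:
Check each piece cell at anchor (8, 5):
  offset (0,1) -> (8,6): occupied ('#') -> FAIL
  offset (1,0) -> (9,5): out of bounds -> FAIL
  offset (1,1) -> (9,6): out of bounds -> FAIL
  offset (1,2) -> (9,7): out of bounds -> FAIL
All cells valid: no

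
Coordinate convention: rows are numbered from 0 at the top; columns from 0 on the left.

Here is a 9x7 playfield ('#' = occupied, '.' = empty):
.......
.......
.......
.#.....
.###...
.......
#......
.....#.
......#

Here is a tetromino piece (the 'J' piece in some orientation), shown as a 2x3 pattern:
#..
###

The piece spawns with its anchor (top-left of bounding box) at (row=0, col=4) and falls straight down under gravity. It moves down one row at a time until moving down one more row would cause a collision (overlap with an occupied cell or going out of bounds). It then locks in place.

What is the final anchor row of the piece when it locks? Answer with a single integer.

Answer: 5

Derivation:
Spawn at (row=0, col=4). Try each row:
  row 0: fits
  row 1: fits
  row 2: fits
  row 3: fits
  row 4: fits
  row 5: fits
  row 6: blocked -> lock at row 5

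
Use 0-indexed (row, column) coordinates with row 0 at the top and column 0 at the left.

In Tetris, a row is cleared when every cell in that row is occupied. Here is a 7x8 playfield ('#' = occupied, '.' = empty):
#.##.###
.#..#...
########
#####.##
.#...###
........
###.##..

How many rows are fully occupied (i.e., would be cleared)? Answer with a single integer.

Check each row:
  row 0: 2 empty cells -> not full
  row 1: 6 empty cells -> not full
  row 2: 0 empty cells -> FULL (clear)
  row 3: 1 empty cell -> not full
  row 4: 4 empty cells -> not full
  row 5: 8 empty cells -> not full
  row 6: 3 empty cells -> not full
Total rows cleared: 1

Answer: 1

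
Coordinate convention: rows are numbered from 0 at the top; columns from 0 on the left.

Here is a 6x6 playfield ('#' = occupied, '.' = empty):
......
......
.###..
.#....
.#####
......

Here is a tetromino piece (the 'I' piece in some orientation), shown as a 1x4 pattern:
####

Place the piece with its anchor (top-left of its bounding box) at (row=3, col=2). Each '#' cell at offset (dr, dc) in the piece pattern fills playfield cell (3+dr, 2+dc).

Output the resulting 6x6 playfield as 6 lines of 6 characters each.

Answer: ......
......
.###..
.#####
.#####
......

Derivation:
Fill (3+0,2+0) = (3,2)
Fill (3+0,2+1) = (3,3)
Fill (3+0,2+2) = (3,4)
Fill (3+0,2+3) = (3,5)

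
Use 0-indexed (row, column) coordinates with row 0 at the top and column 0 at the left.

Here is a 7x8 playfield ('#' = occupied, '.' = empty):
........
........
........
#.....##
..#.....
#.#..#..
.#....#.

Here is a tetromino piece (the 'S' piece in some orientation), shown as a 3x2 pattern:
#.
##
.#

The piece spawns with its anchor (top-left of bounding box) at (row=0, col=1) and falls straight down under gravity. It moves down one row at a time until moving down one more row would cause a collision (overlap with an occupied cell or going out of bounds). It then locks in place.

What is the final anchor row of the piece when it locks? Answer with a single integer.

Answer: 1

Derivation:
Spawn at (row=0, col=1). Try each row:
  row 0: fits
  row 1: fits
  row 2: blocked -> lock at row 1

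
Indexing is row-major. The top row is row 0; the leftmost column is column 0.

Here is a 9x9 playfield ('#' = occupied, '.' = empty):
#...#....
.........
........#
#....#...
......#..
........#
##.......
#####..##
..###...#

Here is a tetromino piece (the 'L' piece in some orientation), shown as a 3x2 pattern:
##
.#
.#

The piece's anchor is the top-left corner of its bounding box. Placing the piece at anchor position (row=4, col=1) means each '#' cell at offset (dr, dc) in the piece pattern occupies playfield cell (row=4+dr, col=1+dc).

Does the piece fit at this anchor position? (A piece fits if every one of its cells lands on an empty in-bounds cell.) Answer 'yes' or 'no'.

Answer: yes

Derivation:
Check each piece cell at anchor (4, 1):
  offset (0,0) -> (4,1): empty -> OK
  offset (0,1) -> (4,2): empty -> OK
  offset (1,1) -> (5,2): empty -> OK
  offset (2,1) -> (6,2): empty -> OK
All cells valid: yes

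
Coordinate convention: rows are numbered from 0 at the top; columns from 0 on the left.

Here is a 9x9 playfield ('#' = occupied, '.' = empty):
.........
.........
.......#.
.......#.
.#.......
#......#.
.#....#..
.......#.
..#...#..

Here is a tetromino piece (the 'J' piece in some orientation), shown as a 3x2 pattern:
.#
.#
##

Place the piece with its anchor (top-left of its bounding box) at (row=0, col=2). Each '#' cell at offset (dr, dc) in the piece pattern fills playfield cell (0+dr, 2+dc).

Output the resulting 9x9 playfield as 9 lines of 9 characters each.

Answer: ...#.....
...#.....
..##...#.
.......#.
.#.......
#......#.
.#....#..
.......#.
..#...#..

Derivation:
Fill (0+0,2+1) = (0,3)
Fill (0+1,2+1) = (1,3)
Fill (0+2,2+0) = (2,2)
Fill (0+2,2+1) = (2,3)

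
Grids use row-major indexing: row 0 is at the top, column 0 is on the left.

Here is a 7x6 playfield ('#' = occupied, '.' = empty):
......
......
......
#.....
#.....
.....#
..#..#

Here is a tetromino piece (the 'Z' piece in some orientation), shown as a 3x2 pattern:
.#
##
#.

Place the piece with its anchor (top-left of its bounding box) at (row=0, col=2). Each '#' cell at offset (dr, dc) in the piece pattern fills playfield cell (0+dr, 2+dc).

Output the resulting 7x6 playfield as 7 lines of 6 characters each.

Fill (0+0,2+1) = (0,3)
Fill (0+1,2+0) = (1,2)
Fill (0+1,2+1) = (1,3)
Fill (0+2,2+0) = (2,2)

Answer: ...#..
..##..
..#...
#.....
#.....
.....#
..#..#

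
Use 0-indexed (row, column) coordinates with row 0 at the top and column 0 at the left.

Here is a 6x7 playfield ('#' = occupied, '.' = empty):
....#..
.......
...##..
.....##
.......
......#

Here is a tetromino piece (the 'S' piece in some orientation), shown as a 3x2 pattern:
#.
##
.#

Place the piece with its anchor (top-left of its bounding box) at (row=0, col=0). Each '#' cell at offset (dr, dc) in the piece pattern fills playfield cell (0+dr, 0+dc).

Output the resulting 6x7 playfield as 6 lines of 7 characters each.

Answer: #...#..
##.....
.#.##..
.....##
.......
......#

Derivation:
Fill (0+0,0+0) = (0,0)
Fill (0+1,0+0) = (1,0)
Fill (0+1,0+1) = (1,1)
Fill (0+2,0+1) = (2,1)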